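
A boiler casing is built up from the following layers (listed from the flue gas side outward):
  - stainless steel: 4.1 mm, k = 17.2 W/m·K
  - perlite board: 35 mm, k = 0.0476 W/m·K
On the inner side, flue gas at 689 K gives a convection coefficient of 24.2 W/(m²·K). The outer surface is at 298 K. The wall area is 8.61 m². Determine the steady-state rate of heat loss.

Thermal resistances in series:
R_inner film = 1/(h_i·A) = 1/(24.2×8.61) = 0.004799 K/W
R_stainless steel = L/(kA) = 0.0041/(17.2×8.61) = 2.769×10^-5 K/W
R_perlite board = L/(kA) = 0.035/(0.0476×8.61) = 0.0854 K/W
R_total = 0.09023 K/W
Q = ΔT / R_total = 391 / 0.09023

Q ≈ 4330 W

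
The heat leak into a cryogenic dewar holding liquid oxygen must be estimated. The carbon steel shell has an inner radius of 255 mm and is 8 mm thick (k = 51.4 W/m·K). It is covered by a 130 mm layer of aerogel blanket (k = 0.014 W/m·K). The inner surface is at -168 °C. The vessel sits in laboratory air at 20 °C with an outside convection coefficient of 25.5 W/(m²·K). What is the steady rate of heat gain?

Q ≈ 26.2 W

Spherical conduction: R = (1/r_in − 1/r_out)/(4πk) per layer; series-sum.
R_carbon steel shell = (1/0.255 − 1/0.263)/(4π×51.4) = 1.847×10^-4 K/W
R_aerogel blanket = (1/0.263 − 1/0.393)/(4π×0.014) = 7.149 K/W
R_outer film = 1/(h·4πr_o²) = 1/(25.5×4π×0.393²) = 0.02021 K/W
R_total = 7.17 K/W
Q = ΔT/R_total = 188/7.17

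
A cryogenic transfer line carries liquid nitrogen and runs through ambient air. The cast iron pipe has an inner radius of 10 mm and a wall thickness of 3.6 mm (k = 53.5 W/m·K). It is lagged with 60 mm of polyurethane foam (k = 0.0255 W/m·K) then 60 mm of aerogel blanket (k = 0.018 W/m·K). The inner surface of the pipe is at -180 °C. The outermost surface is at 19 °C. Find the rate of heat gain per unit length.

q′ ≈ 12.6 W/m

Cylindrical conduction, so R = ln(r₂/r₁)/(2πkL) per layer, in series:
R_cast iron pipe wall = ln(13.6/10)/(2π×53.5×1) = 9.147×10^-4 K/W
R_polyurethane foam = ln(73.6/13.6)/(2π×0.0255×1) = 10.54 K/W
R_aerogel blanket = ln(133.6/73.6)/(2π×0.018×1) = 5.272 K/W
R_total = 15.81 K/W
Q = ΔT/R_total = 199/15.81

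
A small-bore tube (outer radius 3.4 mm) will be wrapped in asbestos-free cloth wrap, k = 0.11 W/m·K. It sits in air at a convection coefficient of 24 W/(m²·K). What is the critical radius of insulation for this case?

r_cr ≈ 4.58 mm

For a cylinder r_cr = k/h = 0.11/24
r_cr = 4.58 mm; since the bare radius (3.4 mm) is below r_cr, adding a thin layer of insulation will *increase* heat loss.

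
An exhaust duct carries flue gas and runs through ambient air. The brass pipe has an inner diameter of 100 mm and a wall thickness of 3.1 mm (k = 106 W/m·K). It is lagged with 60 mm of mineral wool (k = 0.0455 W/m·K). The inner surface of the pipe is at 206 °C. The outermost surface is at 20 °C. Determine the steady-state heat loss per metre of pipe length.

q′ ≈ 70.3 W/m

Per-layer cylindrical resistances, series-summed:
R_brass pipe wall = ln(53.1/50)/(2π×106×1) = 9.032×10^-5 K/W
R_mineral wool = ln(113.1/53.1)/(2π×0.0455×1) = 2.645 K/W
R_total = 2.645 K/W
Q = ΔT/R_total = 186/2.645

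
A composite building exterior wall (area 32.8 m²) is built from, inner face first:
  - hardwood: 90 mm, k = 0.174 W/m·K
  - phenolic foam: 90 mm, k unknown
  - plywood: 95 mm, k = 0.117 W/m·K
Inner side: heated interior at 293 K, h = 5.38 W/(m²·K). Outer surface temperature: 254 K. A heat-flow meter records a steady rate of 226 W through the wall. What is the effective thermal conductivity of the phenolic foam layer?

k ≈ 0.0217 W/(m·K)

Using the resistance-network approach (series):
R_inner film = 1/(h_i·A) = 1/(5.38×32.8) = 0.005667 K/W
R_hardwood = L/(kA) = 0.09/(0.174×32.8) = 0.01577 K/W
R_plywood = L/(kA) = 0.095/(0.117×32.8) = 0.02476 K/W
Sum of known resistances R_other = 0.04619 K/W
Total R = ΔT/Q = 39/226 = 0.1726 K/W
R_phenolic foam = R_total − R_other = 0.1264 K/W
k = L/(R·A) = 0.09/(0.1264×32.8)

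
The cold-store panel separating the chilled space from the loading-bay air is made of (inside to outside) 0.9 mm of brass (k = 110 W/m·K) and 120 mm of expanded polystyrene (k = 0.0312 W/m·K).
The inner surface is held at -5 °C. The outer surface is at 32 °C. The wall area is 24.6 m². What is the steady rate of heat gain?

Q ≈ 237 W

Series thermal resistances:
R_brass = L/(kA) = 0.0009/(110×24.6) = 3.326×10^-7 K/W
R_expanded polystyrene = L/(kA) = 0.12/(0.0312×24.6) = 0.1563 K/W
R_total = 0.1563 K/W
Q = ΔT / R_total = 37 / 0.1563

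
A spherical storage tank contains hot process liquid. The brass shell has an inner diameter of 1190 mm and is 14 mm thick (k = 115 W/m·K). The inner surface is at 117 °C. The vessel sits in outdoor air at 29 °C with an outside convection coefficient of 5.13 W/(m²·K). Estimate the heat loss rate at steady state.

Q ≈ 2100 W

Spherical conduction: R = (1/r_in − 1/r_out)/(4πk) per layer; series-sum.
R_brass shell = (1/0.595 − 1/0.609)/(4π×115) = 2.674×10^-5 K/W
R_outer film = 1/(h·4πr_o²) = 1/(5.13×4π×0.609²) = 0.04183 K/W
R_total = 0.04185 K/W
Q = ΔT/R_total = 88/0.04185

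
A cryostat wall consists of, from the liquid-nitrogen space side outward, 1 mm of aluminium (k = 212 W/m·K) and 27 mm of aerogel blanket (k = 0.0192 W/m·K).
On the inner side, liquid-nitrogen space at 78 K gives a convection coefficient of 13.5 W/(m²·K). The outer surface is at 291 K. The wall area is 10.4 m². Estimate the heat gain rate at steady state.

Q ≈ 1500 W

Thermal resistances in series:
R_inner film = 1/(h_i·A) = 1/(13.5×10.4) = 0.007123 K/W
R_aluminium = L/(kA) = 0.001/(212×10.4) = 4.536×10^-7 K/W
R_aerogel blanket = L/(kA) = 0.027/(0.0192×10.4) = 0.1352 K/W
R_total = 0.1423 K/W
Q = ΔT / R_total = 213 / 0.1423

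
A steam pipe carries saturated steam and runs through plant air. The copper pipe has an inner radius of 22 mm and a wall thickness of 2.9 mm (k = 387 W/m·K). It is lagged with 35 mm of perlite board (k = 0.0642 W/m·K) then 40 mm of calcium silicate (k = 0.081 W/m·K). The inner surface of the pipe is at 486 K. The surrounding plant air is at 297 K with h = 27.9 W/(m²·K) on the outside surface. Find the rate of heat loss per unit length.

q′ ≈ 58.4 W/m

Radial resistances (cylindrical: R_cond = ln(r_o/r_i)/(2πkL), R_conv = 1/(h·2πrL)):
R_copper pipe wall = ln(24.9/22)/(2π×387×1) = 5.092×10^-5 K/W
R_perlite board = ln(59.9/24.9)/(2π×0.0642×1) = 2.176 K/W
R_calcium silicate = ln(99.9/59.9)/(2π×0.081×1) = 1.005 K/W
R_outer film = 1/(h_o·2πr_oL) = 1/(27.9×2π×0.0999×1) = 0.0571 K/W
R_total = 3.238 K/W
Q = ΔT/R_total = 189/3.238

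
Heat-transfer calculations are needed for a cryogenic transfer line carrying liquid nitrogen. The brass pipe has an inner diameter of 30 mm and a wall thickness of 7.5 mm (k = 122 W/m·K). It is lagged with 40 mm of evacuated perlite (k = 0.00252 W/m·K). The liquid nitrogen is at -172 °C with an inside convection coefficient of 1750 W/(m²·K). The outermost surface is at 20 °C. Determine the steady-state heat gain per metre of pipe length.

Radial resistances (cylindrical: R_cond = ln(r_o/r_i)/(2πkL), R_conv = 1/(h·2πrL)):
R_inner film = 1/(h_i·2πr₁L) = 1/(1750×2π×0.015×1) = 0.006063 K/W
R_brass pipe wall = ln(22.5/15)/(2π×122×1) = 5.289×10^-4 K/W
R_evacuated perlite = ln(62.5/22.5)/(2π×0.00252×1) = 64.52 K/W
R_total = 64.53 K/W
Q = ΔT/R_total = 192/64.53

q′ ≈ 2.98 W/m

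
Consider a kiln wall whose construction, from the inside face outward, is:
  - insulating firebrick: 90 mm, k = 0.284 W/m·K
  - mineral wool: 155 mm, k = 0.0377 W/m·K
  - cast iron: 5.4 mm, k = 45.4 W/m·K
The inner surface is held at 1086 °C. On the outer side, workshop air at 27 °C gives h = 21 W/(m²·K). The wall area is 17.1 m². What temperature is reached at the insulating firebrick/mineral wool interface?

T ≈ 1010 °C

Series thermal resistances:
R_insulating firebrick = L/(kA) = 0.09/(0.284×17.1) = 0.01853 K/W
R_mineral wool = L/(kA) = 0.155/(0.0377×17.1) = 0.2404 K/W
R_cast iron = L/(kA) = 0.0054/(45.4×17.1) = 6.956×10^-6 K/W
R_outer film = 1/(h_o·A) = 1/(21×17.1) = 0.002785 K/W
R_total = 0.2618 K/W;  Q = ΔT/R_total = 1059/0.2618 = 4046 W
T_interface = T_inner − Q·ΣR(inner→interface) = 1086 − 4050×0.01853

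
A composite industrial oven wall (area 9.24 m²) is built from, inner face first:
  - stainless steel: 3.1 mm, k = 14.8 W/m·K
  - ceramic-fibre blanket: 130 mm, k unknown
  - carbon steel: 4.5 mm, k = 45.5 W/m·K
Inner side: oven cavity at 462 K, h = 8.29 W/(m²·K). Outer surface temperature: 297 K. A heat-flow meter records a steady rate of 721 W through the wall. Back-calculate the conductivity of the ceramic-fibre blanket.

k ≈ 0.0652 W/(m·K)

Thermal resistances in series:
R_inner film = 1/(h_i·A) = 1/(8.29×9.24) = 0.01305 K/W
R_stainless steel = L/(kA) = 0.0031/(14.8×9.24) = 2.267×10^-5 K/W
R_carbon steel = L/(kA) = 0.0045/(45.5×9.24) = 1.07×10^-5 K/W
Sum of known resistances R_other = 0.01309 K/W
Total R = ΔT/Q = 165/721 = 0.2288 K/W
R_ceramic-fibre blanket = R_total − R_other = 0.2158 K/W
k = L/(R·A) = 0.13/(0.2158×9.24)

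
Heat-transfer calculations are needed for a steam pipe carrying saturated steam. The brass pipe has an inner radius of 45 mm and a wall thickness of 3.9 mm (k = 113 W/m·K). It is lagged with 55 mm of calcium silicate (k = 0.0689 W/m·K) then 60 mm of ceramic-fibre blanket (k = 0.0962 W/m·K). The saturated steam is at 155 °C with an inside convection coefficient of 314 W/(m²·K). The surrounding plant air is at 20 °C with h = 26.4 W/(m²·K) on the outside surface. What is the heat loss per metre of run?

q′ ≈ 53.1 W/m

Per-layer cylindrical resistances, series-summed:
R_inner film = 1/(h_i·2πr₁L) = 1/(314×2π×0.045×1) = 0.01126 K/W
R_brass pipe wall = ln(48.9/45)/(2π×113×1) = 1.171×10^-4 K/W
R_calcium silicate = ln(103.9/48.9)/(2π×0.0689×1) = 1.741 K/W
R_ceramic-fibre blanket = ln(163.9/103.9)/(2π×0.0962×1) = 0.7541 K/W
R_outer film = 1/(h_o·2πr_oL) = 1/(26.4×2π×0.1639×1) = 0.03678 K/W
R_total = 2.543 K/W
Q = ΔT/R_total = 135/2.543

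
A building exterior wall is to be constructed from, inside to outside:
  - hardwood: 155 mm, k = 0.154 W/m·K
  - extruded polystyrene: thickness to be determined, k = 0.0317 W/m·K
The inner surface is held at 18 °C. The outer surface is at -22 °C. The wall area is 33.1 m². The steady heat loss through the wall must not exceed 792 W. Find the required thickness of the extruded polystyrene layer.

Model the wall as resistances in series:
R_hardwood = L/(kA) = 0.155/(0.154×33.1) = 0.03041 K/W
Sum of the known resistances R_other = 0.03041 K/W
Required total resistance R_tot = ΔT/Q_allow = 40/792 = 0.05051 K/W
R_extruded polystyrene = R_tot − R_other = 0.0201 K/W
L = R·k·A = 0.0201×0.0317×33.1

L ≈ 21.1 mm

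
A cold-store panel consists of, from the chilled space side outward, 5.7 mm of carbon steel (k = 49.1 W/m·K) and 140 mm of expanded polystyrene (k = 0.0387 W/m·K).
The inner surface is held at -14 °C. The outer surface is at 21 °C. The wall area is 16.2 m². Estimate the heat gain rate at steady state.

Q ≈ 157 W

Series thermal resistances:
R_carbon steel = L/(kA) = 0.0057/(49.1×16.2) = 7.166×10^-6 K/W
R_expanded polystyrene = L/(kA) = 0.14/(0.0387×16.2) = 0.2233 K/W
R_total = 0.2233 K/W
Q = ΔT / R_total = 35 / 0.2233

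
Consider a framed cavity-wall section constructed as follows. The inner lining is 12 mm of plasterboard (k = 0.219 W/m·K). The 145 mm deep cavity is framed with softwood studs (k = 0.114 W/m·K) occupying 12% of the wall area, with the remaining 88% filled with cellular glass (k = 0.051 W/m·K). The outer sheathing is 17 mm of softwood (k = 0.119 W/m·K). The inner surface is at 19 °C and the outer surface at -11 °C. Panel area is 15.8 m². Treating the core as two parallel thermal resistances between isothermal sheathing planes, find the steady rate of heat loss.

Sheathing layers in series; stud and cavity paths in parallel between them.
R_inner = 0.012/(0.219×15.8) = 0.003468 K/W
R_stud  = 0.145/(0.114×0.12×15.8) = 0.6708 K/W
R_cav   = 0.145/(0.051×0.88×15.8) = 0.2045 K/W
1/R_core = 1/R_stud + 1/R_cav → R_core = 0.1567 K/W
R_outer = 0.017/(0.119×15.8) = 0.009042 K/W
R_total = 0.1692 K/W
Q = ΔT/R_total = 30/0.1692

Q ≈ 177 W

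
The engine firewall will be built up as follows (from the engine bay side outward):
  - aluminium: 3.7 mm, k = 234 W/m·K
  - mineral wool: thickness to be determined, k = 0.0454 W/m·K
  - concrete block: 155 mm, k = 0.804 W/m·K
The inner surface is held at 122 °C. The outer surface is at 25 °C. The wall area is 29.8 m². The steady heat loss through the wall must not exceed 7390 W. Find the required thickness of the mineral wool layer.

L ≈ 9.01 mm

Model the wall as resistances in series:
R_aluminium = L/(kA) = 0.0037/(234×29.8) = 5.306×10^-7 K/W
R_concrete block = L/(kA) = 0.155/(0.804×29.8) = 0.006469 K/W
Sum of the known resistances R_other = 0.00647 K/W
Required total resistance R_tot = ΔT/Q_allow = 97/7390 = 0.01313 K/W
R_mineral wool = R_tot − R_other = 0.006656 K/W
L = R·k·A = 0.006656×0.0454×29.8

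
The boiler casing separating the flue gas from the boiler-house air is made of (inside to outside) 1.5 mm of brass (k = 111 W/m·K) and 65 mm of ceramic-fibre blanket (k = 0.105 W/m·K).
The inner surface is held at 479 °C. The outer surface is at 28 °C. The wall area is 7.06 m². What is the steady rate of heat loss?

Q ≈ 5140 W

Thermal resistances in series:
R_brass = L/(kA) = 0.0015/(111×7.06) = 1.914×10^-6 K/W
R_ceramic-fibre blanket = L/(kA) = 0.065/(0.105×7.06) = 0.08768 K/W
R_total = 0.08769 K/W
Q = ΔT / R_total = 451 / 0.08769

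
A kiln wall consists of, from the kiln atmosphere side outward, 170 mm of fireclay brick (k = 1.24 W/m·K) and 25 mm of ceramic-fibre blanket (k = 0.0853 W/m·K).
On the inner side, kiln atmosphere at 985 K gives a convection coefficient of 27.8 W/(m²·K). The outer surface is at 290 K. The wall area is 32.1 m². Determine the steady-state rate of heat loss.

Treating each layer as a thermal resistance in series:
R_inner film = 1/(h_i·A) = 1/(27.8×32.1) = 0.001121 K/W
R_fireclay brick = L/(kA) = 0.17/(1.24×32.1) = 0.004271 K/W
R_ceramic-fibre blanket = L/(kA) = 0.025/(0.0853×32.1) = 0.00913 K/W
R_total = 0.01452 K/W
Q = ΔT / R_total = 695 / 0.01452

Q ≈ 47900 W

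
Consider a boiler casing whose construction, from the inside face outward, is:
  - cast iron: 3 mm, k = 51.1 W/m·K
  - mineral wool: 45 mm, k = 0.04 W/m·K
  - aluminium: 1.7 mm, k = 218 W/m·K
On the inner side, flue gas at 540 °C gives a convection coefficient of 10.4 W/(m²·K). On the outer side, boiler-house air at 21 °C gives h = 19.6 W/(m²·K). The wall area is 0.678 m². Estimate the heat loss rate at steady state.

Q ≈ 277 W

Treating each layer as a thermal resistance in series:
R_inner film = 1/(h_i·A) = 1/(10.4×0.678) = 0.1418 K/W
R_cast iron = L/(kA) = 0.003/(51.1×0.678) = 8.659×10^-5 K/W
R_mineral wool = L/(kA) = 0.045/(0.04×0.678) = 1.659 K/W
R_aluminium = L/(kA) = 0.0017/(218×0.678) = 1.15×10^-5 K/W
R_outer film = 1/(h_o·A) = 1/(19.6×0.678) = 0.07525 K/W
R_total = 1.876 K/W
Q = ΔT / R_total = 519 / 1.876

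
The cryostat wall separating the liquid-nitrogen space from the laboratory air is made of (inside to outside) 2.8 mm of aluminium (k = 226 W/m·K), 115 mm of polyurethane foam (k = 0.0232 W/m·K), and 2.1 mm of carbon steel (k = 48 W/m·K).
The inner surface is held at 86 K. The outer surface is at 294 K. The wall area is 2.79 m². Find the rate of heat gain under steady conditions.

Q ≈ 117 W

Using the resistance-network approach (series):
R_aluminium = L/(kA) = 0.0028/(226×2.79) = 4.441×10^-6 K/W
R_polyurethane foam = L/(kA) = 0.115/(0.0232×2.79) = 1.777 K/W
R_carbon steel = L/(kA) = 0.0021/(48×2.79) = 1.568×10^-5 K/W
R_total = 1.777 K/W
Q = ΔT / R_total = 208 / 1.777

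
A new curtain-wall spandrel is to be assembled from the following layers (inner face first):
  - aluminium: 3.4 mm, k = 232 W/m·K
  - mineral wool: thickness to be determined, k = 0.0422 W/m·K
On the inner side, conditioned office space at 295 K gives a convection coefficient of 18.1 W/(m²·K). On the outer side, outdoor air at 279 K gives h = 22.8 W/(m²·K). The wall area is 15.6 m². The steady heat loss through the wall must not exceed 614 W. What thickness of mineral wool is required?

Model the wall as resistances in series:
R_inner film = 1/(h_i·A) = 1/(18.1×15.6) = 0.003542 K/W
R_aluminium = L/(kA) = 0.0034/(232×15.6) = 9.394×10^-7 K/W
R_outer film = 1/(h_o·A) = 1/(22.8×15.6) = 0.002812 K/W
Sum of the known resistances R_other = 0.006354 K/W
Required total resistance R_tot = ΔT/Q_allow = 16/614 = 0.02606 K/W
R_mineral wool = R_tot − R_other = 0.0197 K/W
L = R·k·A = 0.0197×0.0422×15.6

L ≈ 13 mm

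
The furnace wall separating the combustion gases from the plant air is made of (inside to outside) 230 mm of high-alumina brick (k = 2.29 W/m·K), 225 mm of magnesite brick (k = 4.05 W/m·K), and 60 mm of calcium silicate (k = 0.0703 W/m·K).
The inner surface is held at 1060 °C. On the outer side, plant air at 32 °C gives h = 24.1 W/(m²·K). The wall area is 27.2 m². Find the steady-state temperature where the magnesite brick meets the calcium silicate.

T ≈ 907 °C

Series thermal resistances:
R_high-alumina brick = L/(kA) = 0.23/(2.29×27.2) = 0.003693 K/W
R_magnesite brick = L/(kA) = 0.225/(4.05×27.2) = 0.002042 K/W
R_calcium silicate = L/(kA) = 0.06/(0.0703×27.2) = 0.03138 K/W
R_outer film = 1/(h_o·A) = 1/(24.1×27.2) = 0.001526 K/W
R_total = 0.03864 K/W;  Q = ΔT/R_total = 1028/0.03864 = 26610 W
T_interface = T_inner − Q·ΣR(inner→interface) = 1060 − 26600×0.005735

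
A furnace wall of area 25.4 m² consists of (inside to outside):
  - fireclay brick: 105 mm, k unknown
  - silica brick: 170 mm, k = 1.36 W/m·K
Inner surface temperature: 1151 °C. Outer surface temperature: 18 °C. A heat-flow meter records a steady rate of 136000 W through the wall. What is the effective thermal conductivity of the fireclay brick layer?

k ≈ 1.21 W/(m·K)

Series thermal resistances:
R_silica brick = L/(kA) = 0.17/(1.36×25.4) = 0.004921 K/W
Sum of known resistances R_other = 0.004921 K/W
Total R = ΔT/Q = 1133/136000 = 0.008331 K/W
R_fireclay brick = R_total − R_other = 0.00341 K/W
k = L/(R·A) = 0.105/(0.00341×25.4)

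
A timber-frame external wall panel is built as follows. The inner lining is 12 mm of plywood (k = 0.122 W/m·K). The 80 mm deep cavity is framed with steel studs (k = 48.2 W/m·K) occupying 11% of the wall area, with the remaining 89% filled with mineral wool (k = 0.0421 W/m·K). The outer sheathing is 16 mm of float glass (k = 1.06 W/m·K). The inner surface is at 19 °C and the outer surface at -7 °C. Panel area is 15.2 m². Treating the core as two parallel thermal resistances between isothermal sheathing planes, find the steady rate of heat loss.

Q ≈ 3080 W

Sheathing layers in series; stud and cavity paths in parallel between them.
R_inner = 0.012/(0.122×15.2) = 0.006471 K/W
R_stud  = 0.08/(48.2×0.11×15.2) = 9.927×10^-4 K/W
R_cav   = 0.08/(0.0421×0.89×15.2) = 0.1405 K/W
1/R_core = 1/R_stud + 1/R_cav → R_core = 9.857×10^-4 K/W
R_outer = 0.016/(1.06×15.2) = 9.93×10^-4 K/W
R_total = 0.00845 K/W
Q = ΔT/R_total = 26/0.00845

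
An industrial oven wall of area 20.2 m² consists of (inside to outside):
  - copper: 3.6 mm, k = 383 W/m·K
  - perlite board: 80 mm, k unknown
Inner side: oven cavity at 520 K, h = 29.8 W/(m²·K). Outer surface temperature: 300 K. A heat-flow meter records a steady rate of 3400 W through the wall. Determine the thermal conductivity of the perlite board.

Thermal resistances in series:
R_inner film = 1/(h_i·A) = 1/(29.8×20.2) = 0.001661 K/W
R_copper = L/(kA) = 0.0036/(383×20.2) = 4.653×10^-7 K/W
Sum of known resistances R_other = 0.001662 K/W
Total R = ΔT/Q = 220/3400 = 0.06471 K/W
R_perlite board = R_total − R_other = 0.06304 K/W
k = L/(R·A) = 0.08/(0.06304×20.2)

k ≈ 0.0628 W/(m·K)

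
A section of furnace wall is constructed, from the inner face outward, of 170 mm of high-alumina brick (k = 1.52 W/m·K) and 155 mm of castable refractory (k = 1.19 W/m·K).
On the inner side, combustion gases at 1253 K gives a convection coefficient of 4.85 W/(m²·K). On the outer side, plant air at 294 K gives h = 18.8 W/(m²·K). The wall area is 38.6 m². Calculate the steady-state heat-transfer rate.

Thermal resistances in series:
R_inner film = 1/(h_i·A) = 1/(4.85×38.6) = 0.005342 K/W
R_high-alumina brick = L/(kA) = 0.17/(1.52×38.6) = 0.002897 K/W
R_castable refractory = L/(kA) = 0.155/(1.19×38.6) = 0.003374 K/W
R_outer film = 1/(h_o·A) = 1/(18.8×38.6) = 0.001378 K/W
R_total = 0.01299 K/W
Q = ΔT / R_total = 959 / 0.01299

Q ≈ 73800 W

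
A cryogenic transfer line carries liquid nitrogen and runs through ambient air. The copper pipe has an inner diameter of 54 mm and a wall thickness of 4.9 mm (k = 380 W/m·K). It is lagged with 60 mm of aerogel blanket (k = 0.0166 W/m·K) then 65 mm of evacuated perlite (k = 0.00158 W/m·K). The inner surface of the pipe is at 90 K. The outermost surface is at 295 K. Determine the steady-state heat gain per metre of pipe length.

q′ ≈ 3.2 W/m

Radial resistances (cylindrical: R_cond = ln(r_o/r_i)/(2πkL), R_conv = 1/(h·2πrL)):
R_copper pipe wall = ln(31.9/27)/(2π×380×1) = 6.985×10^-5 K/W
R_aerogel blanket = ln(91.9/31.9)/(2π×0.0166×1) = 10.14 K/W
R_evacuated perlite = ln(156.9/91.9)/(2π×0.00158×1) = 53.88 K/W
R_total = 64.03 K/W
Q = ΔT/R_total = 205/64.03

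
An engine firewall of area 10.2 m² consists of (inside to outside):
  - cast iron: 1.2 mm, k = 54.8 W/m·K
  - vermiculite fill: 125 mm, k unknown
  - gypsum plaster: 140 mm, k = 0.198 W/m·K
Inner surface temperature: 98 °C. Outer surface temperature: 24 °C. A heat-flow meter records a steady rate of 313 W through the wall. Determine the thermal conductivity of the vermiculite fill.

Model the wall as resistances in series:
R_cast iron = L/(kA) = 0.0012/(54.8×10.2) = 2.147×10^-6 K/W
R_gypsum plaster = L/(kA) = 0.14/(0.198×10.2) = 0.06932 K/W
Sum of known resistances R_other = 0.06932 K/W
Total R = ΔT/Q = 74/313 = 0.2364 K/W
R_vermiculite fill = R_total − R_other = 0.1671 K/W
k = L/(R·A) = 0.125/(0.1671×10.2)

k ≈ 0.0733 W/(m·K)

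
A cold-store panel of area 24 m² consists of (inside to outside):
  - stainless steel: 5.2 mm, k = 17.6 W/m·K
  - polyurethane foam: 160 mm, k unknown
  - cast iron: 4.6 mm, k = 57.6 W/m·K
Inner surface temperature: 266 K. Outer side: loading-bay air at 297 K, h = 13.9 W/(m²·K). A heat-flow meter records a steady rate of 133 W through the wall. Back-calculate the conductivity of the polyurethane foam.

k ≈ 0.029 W/(m·K)

Treating each layer as a thermal resistance in series:
R_stainless steel = L/(kA) = 0.0052/(17.6×24) = 1.231×10^-5 K/W
R_cast iron = L/(kA) = 0.0046/(57.6×24) = 3.328×10^-6 K/W
R_outer film = 1/(h_o·A) = 1/(13.9×24) = 0.002998 K/W
Sum of known resistances R_other = 0.003013 K/W
Total R = ΔT/Q = 31/133 = 0.2331 K/W
R_polyurethane foam = R_total − R_other = 0.2301 K/W
k = L/(R·A) = 0.16/(0.2301×24)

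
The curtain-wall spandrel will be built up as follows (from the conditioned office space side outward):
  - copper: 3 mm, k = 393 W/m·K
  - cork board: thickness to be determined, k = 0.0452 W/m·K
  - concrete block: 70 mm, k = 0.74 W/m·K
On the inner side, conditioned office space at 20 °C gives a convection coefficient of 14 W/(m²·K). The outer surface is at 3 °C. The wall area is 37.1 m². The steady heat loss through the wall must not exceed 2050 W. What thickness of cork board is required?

Model the wall as resistances in series:
R_inner film = 1/(h_i·A) = 1/(14×37.1) = 0.001925 K/W
R_copper = L/(kA) = 0.003/(393×37.1) = 2.058×10^-7 K/W
R_concrete block = L/(kA) = 0.07/(0.74×37.1) = 0.00255 K/W
Sum of the known resistances R_other = 0.004475 K/W
Required total resistance R_tot = ΔT/Q_allow = 17/2050 = 0.008293 K/W
R_cork board = R_tot − R_other = 0.003817 K/W
L = R·k·A = 0.003817×0.0452×37.1

L ≈ 6.4 mm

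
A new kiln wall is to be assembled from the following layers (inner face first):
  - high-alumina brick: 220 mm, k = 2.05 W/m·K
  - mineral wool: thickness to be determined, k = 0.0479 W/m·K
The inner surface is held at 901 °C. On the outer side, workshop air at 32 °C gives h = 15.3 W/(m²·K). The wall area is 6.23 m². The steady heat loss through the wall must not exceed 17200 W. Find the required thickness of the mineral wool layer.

Using the resistance-network approach (series):
R_high-alumina brick = L/(kA) = 0.22/(2.05×6.23) = 0.01723 K/W
R_outer film = 1/(h_o·A) = 1/(15.3×6.23) = 0.01049 K/W
Sum of the known resistances R_other = 0.02772 K/W
Required total resistance R_tot = ΔT/Q_allow = 869/17200 = 0.05052 K/W
R_mineral wool = R_tot − R_other = 0.02281 K/W
L = R·k·A = 0.02281×0.0479×6.23

L ≈ 6.81 mm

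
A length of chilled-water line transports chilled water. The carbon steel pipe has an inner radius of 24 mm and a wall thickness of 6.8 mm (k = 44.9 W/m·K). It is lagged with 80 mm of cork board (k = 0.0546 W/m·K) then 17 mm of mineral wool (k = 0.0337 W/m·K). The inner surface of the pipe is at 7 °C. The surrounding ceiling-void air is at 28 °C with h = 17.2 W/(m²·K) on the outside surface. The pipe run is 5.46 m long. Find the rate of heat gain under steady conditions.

For a radial system each layer contributes R = ln(r_out/r_in)/(2πkL); films add R = 1/(hA).
R_carbon steel pipe wall = ln(30.8/24)/(2π×44.9×5.46) = 1.62×10^-4 K/W
R_cork board = ln(110.8/30.8)/(2π×0.0546×5.46) = 0.6835 K/W
R_mineral wool = ln(127.8/110.8)/(2π×0.0337×5.46) = 0.1235 K/W
R_outer film = 1/(h_o·2πr_oL) = 1/(17.2×2π×0.1278×5.46) = 0.01326 K/W
R_total = 0.8204 K/W
Q = ΔT/R_total = 21/0.8204

Q ≈ 25.6 W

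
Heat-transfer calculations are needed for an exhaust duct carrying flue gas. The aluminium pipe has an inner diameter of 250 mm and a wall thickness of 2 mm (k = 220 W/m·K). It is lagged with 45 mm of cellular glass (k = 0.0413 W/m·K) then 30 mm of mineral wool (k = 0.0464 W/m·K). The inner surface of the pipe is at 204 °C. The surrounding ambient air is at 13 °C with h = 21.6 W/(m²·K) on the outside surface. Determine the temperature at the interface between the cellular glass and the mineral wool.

T ≈ 76.9 °C

Radial resistances (cylindrical: R_cond = ln(r_o/r_i)/(2πkL), R_conv = 1/(h·2πrL)):
R_aluminium pipe wall = ln(127/125)/(2π×220×1) = 1.148×10^-5 K/W
R_cellular glass = ln(172/127)/(2π×0.0413×1) = 1.169 K/W
R_mineral wool = ln(202/172)/(2π×0.0464×1) = 0.5515 K/W
R_outer film = 1/(h_o·2πr_oL) = 1/(21.6×2π×0.202×1) = 0.03648 K/W
R_total = 1.757 K/W
Q = ΔT/R_total = 191/1.757
Q = 109 W/m
T_interface = T_inner − Q·ΣR(inner→interface) = 204 − 109×1.169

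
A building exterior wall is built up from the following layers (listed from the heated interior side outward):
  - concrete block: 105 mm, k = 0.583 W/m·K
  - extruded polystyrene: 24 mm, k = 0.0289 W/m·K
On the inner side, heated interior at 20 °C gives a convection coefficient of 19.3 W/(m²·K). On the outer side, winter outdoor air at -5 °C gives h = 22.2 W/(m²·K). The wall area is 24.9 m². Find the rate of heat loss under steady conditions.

Model the wall as resistances in series:
R_inner film = 1/(h_i·A) = 1/(19.3×24.9) = 0.002081 K/W
R_concrete block = L/(kA) = 0.105/(0.583×24.9) = 0.007233 K/W
R_extruded polystyrene = L/(kA) = 0.024/(0.0289×24.9) = 0.03335 K/W
R_outer film = 1/(h_o·A) = 1/(22.2×24.9) = 0.001809 K/W
R_total = 0.04447 K/W
Q = ΔT / R_total = 25 / 0.04447

Q ≈ 562 W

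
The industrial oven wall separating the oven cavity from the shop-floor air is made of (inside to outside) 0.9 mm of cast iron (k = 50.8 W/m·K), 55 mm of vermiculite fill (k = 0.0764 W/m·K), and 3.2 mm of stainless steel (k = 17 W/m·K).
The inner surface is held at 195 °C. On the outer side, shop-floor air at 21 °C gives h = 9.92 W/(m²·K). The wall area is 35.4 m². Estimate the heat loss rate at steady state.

Q ≈ 7500 W

Model the wall as resistances in series:
R_cast iron = L/(kA) = 0.0009/(50.8×35.4) = 5.005×10^-7 K/W
R_vermiculite fill = L/(kA) = 0.055/(0.0764×35.4) = 0.02034 K/W
R_stainless steel = L/(kA) = 0.0032/(17×35.4) = 5.317×10^-6 K/W
R_outer film = 1/(h_o·A) = 1/(9.92×35.4) = 0.002848 K/W
R_total = 0.02319 K/W
Q = ΔT / R_total = 174 / 0.02319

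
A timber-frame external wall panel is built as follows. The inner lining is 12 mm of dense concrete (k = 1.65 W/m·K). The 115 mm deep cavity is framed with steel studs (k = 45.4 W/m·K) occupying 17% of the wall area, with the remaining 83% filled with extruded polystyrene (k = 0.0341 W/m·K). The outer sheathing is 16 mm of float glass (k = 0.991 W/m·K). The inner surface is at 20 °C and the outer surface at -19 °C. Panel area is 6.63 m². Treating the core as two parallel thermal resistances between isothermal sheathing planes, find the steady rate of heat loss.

Sheathing layers in series; stud and cavity paths in parallel between them.
R_inner = 0.012/(1.65×6.63) = 0.001097 K/W
R_stud  = 0.115/(45.4×0.17×6.63) = 0.002247 K/W
R_cav   = 0.115/(0.0341×0.83×6.63) = 0.6128 K/W
1/R_core = 1/R_stud + 1/R_cav → R_core = 0.002239 K/W
R_outer = 0.016/(0.991×6.63) = 0.002435 K/W
R_total = 0.005771 K/W
Q = ΔT/R_total = 39/0.005771

Q ≈ 6760 W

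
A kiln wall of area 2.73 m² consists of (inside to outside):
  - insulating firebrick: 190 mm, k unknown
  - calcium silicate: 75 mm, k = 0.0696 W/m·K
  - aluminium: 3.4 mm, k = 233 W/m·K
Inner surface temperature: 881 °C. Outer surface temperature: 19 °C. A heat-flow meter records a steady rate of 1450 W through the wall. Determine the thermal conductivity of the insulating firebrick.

Model the wall as resistances in series:
R_calcium silicate = L/(kA) = 0.075/(0.0696×2.73) = 0.3947 K/W
R_aluminium = L/(kA) = 0.0034/(233×2.73) = 5.345×10^-6 K/W
Sum of known resistances R_other = 0.3947 K/W
Total R = ΔT/Q = 862/1450 = 0.5945 K/W
R_insulating firebrick = R_total − R_other = 0.1998 K/W
k = L/(R·A) = 0.19/(0.1998×2.73)

k ≈ 0.348 W/(m·K)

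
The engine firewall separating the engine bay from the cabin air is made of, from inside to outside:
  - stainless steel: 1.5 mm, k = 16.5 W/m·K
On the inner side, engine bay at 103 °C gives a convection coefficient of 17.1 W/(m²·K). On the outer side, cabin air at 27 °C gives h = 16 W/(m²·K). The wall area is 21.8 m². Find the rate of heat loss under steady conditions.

Q ≈ 13700 W

Series thermal resistances:
R_inner film = 1/(h_i·A) = 1/(17.1×21.8) = 0.002683 K/W
R_stainless steel = L/(kA) = 0.0015/(16.5×21.8) = 4.17×10^-6 K/W
R_outer film = 1/(h_o·A) = 1/(16×21.8) = 0.002867 K/W
R_total = 0.005554 K/W
Q = ΔT / R_total = 76 / 0.005554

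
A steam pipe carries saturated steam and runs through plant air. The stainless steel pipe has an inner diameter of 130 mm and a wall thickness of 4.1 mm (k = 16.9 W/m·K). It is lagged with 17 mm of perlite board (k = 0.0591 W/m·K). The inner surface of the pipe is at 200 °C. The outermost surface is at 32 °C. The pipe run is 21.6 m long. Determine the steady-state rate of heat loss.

Q ≈ 6120 W

Radial resistances (cylindrical: R_cond = ln(r_o/r_i)/(2πkL), R_conv = 1/(h·2πrL)):
R_stainless steel pipe wall = ln(69.1/65)/(2π×16.9×21.6) = 2.667×10^-5 K/W
R_perlite board = ln(86.1/69.1)/(2π×0.0591×21.6) = 0.02742 K/W
R_total = 0.02745 K/W
Q = ΔT/R_total = 168/0.02745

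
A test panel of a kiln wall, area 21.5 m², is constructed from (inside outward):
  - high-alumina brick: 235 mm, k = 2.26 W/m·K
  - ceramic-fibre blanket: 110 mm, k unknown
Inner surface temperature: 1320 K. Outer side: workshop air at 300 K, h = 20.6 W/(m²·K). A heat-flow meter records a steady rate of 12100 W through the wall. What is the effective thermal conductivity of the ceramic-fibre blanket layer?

k ≈ 0.0663 W/(m·K)

Using the resistance-network approach (series):
R_high-alumina brick = L/(kA) = 0.235/(2.26×21.5) = 0.004836 K/W
R_outer film = 1/(h_o·A) = 1/(20.6×21.5) = 0.002258 K/W
Sum of known resistances R_other = 0.007094 K/W
Total R = ΔT/Q = 1020/12100 = 0.0843 K/W
R_ceramic-fibre blanket = R_total − R_other = 0.0772 K/W
k = L/(R·A) = 0.11/(0.0772×21.5)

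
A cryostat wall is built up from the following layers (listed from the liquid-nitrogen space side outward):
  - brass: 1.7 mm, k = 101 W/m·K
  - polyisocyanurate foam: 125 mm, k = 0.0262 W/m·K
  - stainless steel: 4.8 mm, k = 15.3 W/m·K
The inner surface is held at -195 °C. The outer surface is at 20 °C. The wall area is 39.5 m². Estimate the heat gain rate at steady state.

Series thermal resistances:
R_brass = L/(kA) = 0.0017/(101×39.5) = 4.261×10^-7 K/W
R_polyisocyanurate foam = L/(kA) = 0.125/(0.0262×39.5) = 0.1208 K/W
R_stainless steel = L/(kA) = 0.0048/(15.3×39.5) = 7.942×10^-6 K/W
R_total = 0.1208 K/W
Q = ΔT / R_total = 215 / 0.1208

Q ≈ 1780 W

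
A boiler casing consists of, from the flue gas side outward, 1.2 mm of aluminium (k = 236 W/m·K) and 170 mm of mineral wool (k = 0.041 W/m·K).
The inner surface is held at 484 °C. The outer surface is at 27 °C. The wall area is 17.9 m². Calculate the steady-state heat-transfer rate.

Q ≈ 1970 W

Thermal resistances in series:
R_aluminium = L/(kA) = 0.0012/(236×17.9) = 2.841×10^-7 K/W
R_mineral wool = L/(kA) = 0.17/(0.041×17.9) = 0.2316 K/W
R_total = 0.2316 K/W
Q = ΔT / R_total = 457 / 0.2316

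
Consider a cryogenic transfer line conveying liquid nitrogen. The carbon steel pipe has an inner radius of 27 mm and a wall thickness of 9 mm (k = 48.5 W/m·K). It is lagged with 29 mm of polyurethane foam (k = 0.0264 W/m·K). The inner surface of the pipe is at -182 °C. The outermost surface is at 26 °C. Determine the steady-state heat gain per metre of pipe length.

Per-layer cylindrical resistances, series-summed:
R_carbon steel pipe wall = ln(36/27)/(2π×48.5×1) = 9.44×10^-4 K/W
R_polyurethane foam = ln(65/36)/(2π×0.0264×1) = 3.562 K/W
R_total = 3.563 K/W
Q = ΔT/R_total = 208/3.563

q′ ≈ 58.4 W/m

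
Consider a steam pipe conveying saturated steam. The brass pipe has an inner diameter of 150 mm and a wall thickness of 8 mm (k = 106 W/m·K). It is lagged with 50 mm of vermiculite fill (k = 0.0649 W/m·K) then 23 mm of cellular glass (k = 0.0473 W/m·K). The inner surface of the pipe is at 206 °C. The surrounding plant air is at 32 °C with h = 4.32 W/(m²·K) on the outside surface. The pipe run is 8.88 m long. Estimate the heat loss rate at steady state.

Q ≈ 801 W

Per-layer cylindrical resistances, series-summed:
R_brass pipe wall = ln(83/75)/(2π×106×8.88) = 1.714×10^-5 K/W
R_vermiculite fill = ln(133/83)/(2π×0.0649×8.88) = 0.1302 K/W
R_cellular glass = ln(156/133)/(2π×0.0473×8.88) = 0.06044 K/W
R_outer film = 1/(h_o·2πr_oL) = 1/(4.32×2π×0.156×8.88) = 0.02659 K/W
R_total = 0.2173 K/W
Q = ΔT/R_total = 174/0.2173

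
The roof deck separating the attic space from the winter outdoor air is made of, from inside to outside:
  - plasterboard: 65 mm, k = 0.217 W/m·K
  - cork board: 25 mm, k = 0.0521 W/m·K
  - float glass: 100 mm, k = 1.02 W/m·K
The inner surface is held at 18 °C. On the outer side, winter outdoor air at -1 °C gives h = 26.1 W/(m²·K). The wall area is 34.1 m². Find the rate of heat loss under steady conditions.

Q ≈ 708 W

Model the wall as resistances in series:
R_plasterboard = L/(kA) = 0.065/(0.217×34.1) = 0.008784 K/W
R_cork board = L/(kA) = 0.025/(0.0521×34.1) = 0.01407 K/W
R_float glass = L/(kA) = 0.1/(1.02×34.1) = 0.002875 K/W
R_outer film = 1/(h_o·A) = 1/(26.1×34.1) = 0.001124 K/W
R_total = 0.02685 K/W
Q = ΔT / R_total = 19 / 0.02685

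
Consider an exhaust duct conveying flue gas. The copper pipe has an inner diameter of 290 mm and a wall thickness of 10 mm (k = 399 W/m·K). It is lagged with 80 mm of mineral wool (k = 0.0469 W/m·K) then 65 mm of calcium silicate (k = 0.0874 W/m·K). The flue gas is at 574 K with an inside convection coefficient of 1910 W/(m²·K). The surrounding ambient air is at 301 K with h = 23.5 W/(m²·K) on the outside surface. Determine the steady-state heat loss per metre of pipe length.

Radial resistances (cylindrical: R_cond = ln(r_o/r_i)/(2πkL), R_conv = 1/(h·2πrL)):
R_inner film = 1/(h_i·2πr₁L) = 1/(1910×2π×0.145×1) = 5.747×10^-4 K/W
R_copper pipe wall = ln(155/145)/(2π×399×1) = 2.66×10^-5 K/W
R_mineral wool = ln(235/155)/(2π×0.0469×1) = 1.412 K/W
R_calcium silicate = ln(300/235)/(2π×0.0874×1) = 0.4447 K/W
R_outer film = 1/(h_o·2πr_oL) = 1/(23.5×2π×0.3×1) = 0.02258 K/W
R_total = 1.88 K/W
Q = ΔT/R_total = 273/1.88

q′ ≈ 145 W/m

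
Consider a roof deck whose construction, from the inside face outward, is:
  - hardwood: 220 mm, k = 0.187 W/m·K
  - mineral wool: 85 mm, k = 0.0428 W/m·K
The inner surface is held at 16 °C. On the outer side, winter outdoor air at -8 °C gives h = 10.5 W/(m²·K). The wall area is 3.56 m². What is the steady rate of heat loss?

Q ≈ 26.2 W

Model the wall as resistances in series:
R_hardwood = L/(kA) = 0.22/(0.187×3.56) = 0.3305 K/W
R_mineral wool = L/(kA) = 0.085/(0.0428×3.56) = 0.5579 K/W
R_outer film = 1/(h_o·A) = 1/(10.5×3.56) = 0.02675 K/W
R_total = 0.9151 K/W
Q = ΔT / R_total = 24 / 0.9151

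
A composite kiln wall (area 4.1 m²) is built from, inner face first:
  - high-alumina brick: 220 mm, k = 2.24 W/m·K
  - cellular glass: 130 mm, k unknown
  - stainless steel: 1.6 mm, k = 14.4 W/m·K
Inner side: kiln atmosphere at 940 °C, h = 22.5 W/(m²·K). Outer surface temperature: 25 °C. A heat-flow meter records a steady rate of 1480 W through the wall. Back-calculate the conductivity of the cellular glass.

Treating each layer as a thermal resistance in series:
R_inner film = 1/(h_i·A) = 1/(22.5×4.1) = 0.01084 K/W
R_high-alumina brick = L/(kA) = 0.22/(2.24×4.1) = 0.02395 K/W
R_stainless steel = L/(kA) = 0.0016/(14.4×4.1) = 2.71×10^-5 K/W
Sum of known resistances R_other = 0.03482 K/W
Total R = ΔT/Q = 915/1480 = 0.6182 K/W
R_cellular glass = R_total − R_other = 0.5834 K/W
k = L/(R·A) = 0.13/(0.5834×4.1)

k ≈ 0.0543 W/(m·K)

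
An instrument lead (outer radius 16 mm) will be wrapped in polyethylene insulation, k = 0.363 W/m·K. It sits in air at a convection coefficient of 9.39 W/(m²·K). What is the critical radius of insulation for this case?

For a cylinder r_cr = k/h = 0.363/9.39
r_cr = 38.7 mm; since the bare radius (16 mm) is below r_cr, adding a thin layer of insulation will *increase* heat loss.

r_cr ≈ 38.7 mm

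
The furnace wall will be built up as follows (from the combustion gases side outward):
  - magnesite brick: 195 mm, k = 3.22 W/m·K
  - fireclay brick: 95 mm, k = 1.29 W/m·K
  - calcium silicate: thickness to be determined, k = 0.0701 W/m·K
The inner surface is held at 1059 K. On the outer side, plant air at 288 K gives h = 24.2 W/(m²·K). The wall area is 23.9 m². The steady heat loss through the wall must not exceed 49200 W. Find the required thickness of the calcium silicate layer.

Using the resistance-network approach (series):
R_magnesite brick = L/(kA) = 0.195/(3.22×23.9) = 0.002534 K/W
R_fireclay brick = L/(kA) = 0.095/(1.29×23.9) = 0.003081 K/W
R_outer film = 1/(h_o·A) = 1/(24.2×23.9) = 0.001729 K/W
Sum of the known resistances R_other = 0.007344 K/W
Required total resistance R_tot = ΔT/Q_allow = 771/49200 = 0.01567 K/W
R_calcium silicate = R_tot − R_other = 0.008327 K/W
L = R·k·A = 0.008327×0.0701×23.9

L ≈ 14 mm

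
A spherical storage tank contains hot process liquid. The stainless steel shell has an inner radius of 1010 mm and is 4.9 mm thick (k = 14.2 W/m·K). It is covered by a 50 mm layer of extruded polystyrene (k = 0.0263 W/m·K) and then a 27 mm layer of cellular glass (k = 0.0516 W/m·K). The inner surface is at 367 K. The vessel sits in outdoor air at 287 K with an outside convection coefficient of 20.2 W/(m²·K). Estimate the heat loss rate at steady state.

Each spherical layer contributes R = (1/r_i − 1/r_o)/(4πk):
R_stainless steel shell = (1/1.01 − 1/1.0149)/(4π×14.2) = 2.679×10^-5 K/W
R_extruded polystyrene = (1/1.0149 − 1/1.0649)/(4π×0.0263) = 0.14 K/W
R_cellular glass = (1/1.0649 − 1/1.0919)/(4π×0.0516) = 0.03581 K/W
R_outer film = 1/(h·4πr_o²) = 1/(20.2×4π×1.0919²) = 0.003304 K/W
R_total = 0.1791 K/W
Q = ΔT/R_total = 80/0.1791

Q ≈ 447 W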